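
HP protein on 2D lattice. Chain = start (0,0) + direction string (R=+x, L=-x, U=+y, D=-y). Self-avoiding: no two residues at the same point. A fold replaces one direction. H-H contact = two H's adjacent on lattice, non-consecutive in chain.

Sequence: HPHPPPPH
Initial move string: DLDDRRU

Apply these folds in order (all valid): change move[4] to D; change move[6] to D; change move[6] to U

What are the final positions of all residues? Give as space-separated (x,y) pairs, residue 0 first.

Initial moves: DLDDRRU
Fold: move[4]->D => DLDDDRU (positions: [(0, 0), (0, -1), (-1, -1), (-1, -2), (-1, -3), (-1, -4), (0, -4), (0, -3)])
Fold: move[6]->D => DLDDDRD (positions: [(0, 0), (0, -1), (-1, -1), (-1, -2), (-1, -3), (-1, -4), (0, -4), (0, -5)])
Fold: move[6]->U => DLDDDRU (positions: [(0, 0), (0, -1), (-1, -1), (-1, -2), (-1, -3), (-1, -4), (0, -4), (0, -3)])

Answer: (0,0) (0,-1) (-1,-1) (-1,-2) (-1,-3) (-1,-4) (0,-4) (0,-3)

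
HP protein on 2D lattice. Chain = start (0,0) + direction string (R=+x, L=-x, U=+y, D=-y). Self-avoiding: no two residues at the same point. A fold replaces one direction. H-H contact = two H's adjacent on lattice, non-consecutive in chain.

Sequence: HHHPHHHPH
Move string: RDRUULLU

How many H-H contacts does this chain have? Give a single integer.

Answer: 2

Derivation:
Positions: [(0, 0), (1, 0), (1, -1), (2, -1), (2, 0), (2, 1), (1, 1), (0, 1), (0, 2)]
H-H contact: residue 1 @(1,0) - residue 4 @(2, 0)
H-H contact: residue 1 @(1,0) - residue 6 @(1, 1)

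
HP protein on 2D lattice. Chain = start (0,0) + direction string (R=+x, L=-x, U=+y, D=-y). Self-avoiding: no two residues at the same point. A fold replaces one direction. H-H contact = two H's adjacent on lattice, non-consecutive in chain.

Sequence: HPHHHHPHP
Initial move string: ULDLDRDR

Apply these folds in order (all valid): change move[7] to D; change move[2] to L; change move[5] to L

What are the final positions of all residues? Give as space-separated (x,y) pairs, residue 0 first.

Answer: (0,0) (0,1) (-1,1) (-2,1) (-3,1) (-3,0) (-4,0) (-4,-1) (-4,-2)

Derivation:
Initial moves: ULDLDRDR
Fold: move[7]->D => ULDLDRDD (positions: [(0, 0), (0, 1), (-1, 1), (-1, 0), (-2, 0), (-2, -1), (-1, -1), (-1, -2), (-1, -3)])
Fold: move[2]->L => ULLLDRDD (positions: [(0, 0), (0, 1), (-1, 1), (-2, 1), (-3, 1), (-3, 0), (-2, 0), (-2, -1), (-2, -2)])
Fold: move[5]->L => ULLLDLDD (positions: [(0, 0), (0, 1), (-1, 1), (-2, 1), (-3, 1), (-3, 0), (-4, 0), (-4, -1), (-4, -2)])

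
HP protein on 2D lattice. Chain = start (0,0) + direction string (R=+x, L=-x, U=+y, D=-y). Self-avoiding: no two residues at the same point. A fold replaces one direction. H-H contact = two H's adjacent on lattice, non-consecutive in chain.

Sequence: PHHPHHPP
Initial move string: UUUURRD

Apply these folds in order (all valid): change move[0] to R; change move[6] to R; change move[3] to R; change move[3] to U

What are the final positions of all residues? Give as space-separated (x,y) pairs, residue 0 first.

Initial moves: UUUURRD
Fold: move[0]->R => RUUURRD (positions: [(0, 0), (1, 0), (1, 1), (1, 2), (1, 3), (2, 3), (3, 3), (3, 2)])
Fold: move[6]->R => RUUURRR (positions: [(0, 0), (1, 0), (1, 1), (1, 2), (1, 3), (2, 3), (3, 3), (4, 3)])
Fold: move[3]->R => RUURRRR (positions: [(0, 0), (1, 0), (1, 1), (1, 2), (2, 2), (3, 2), (4, 2), (5, 2)])
Fold: move[3]->U => RUUURRR (positions: [(0, 0), (1, 0), (1, 1), (1, 2), (1, 3), (2, 3), (3, 3), (4, 3)])

Answer: (0,0) (1,0) (1,1) (1,2) (1,3) (2,3) (3,3) (4,3)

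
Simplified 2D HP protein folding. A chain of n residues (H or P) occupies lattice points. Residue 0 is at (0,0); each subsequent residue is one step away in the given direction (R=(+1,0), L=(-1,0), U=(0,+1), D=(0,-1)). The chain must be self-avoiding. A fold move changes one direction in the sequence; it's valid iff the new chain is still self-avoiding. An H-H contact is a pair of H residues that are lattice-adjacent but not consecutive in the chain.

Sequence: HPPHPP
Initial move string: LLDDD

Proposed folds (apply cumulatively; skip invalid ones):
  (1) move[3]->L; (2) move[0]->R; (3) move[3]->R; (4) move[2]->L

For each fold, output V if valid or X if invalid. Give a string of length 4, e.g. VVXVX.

Initial: LLDDD -> [(0, 0), (-1, 0), (-2, 0), (-2, -1), (-2, -2), (-2, -3)]
Fold 1: move[3]->L => LLDLD VALID
Fold 2: move[0]->R => RLDLD INVALID (collision), skipped
Fold 3: move[3]->R => LLDRD VALID
Fold 4: move[2]->L => LLLRD INVALID (collision), skipped

Answer: VXVX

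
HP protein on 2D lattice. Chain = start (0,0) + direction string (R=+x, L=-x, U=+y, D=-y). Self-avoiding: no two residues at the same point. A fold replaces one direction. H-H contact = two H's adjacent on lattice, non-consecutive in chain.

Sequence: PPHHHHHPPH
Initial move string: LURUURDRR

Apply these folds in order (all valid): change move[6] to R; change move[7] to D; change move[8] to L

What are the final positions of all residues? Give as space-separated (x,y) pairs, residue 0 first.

Initial moves: LURUURDRR
Fold: move[6]->R => LURUURRRR (positions: [(0, 0), (-1, 0), (-1, 1), (0, 1), (0, 2), (0, 3), (1, 3), (2, 3), (3, 3), (4, 3)])
Fold: move[7]->D => LURUURRDR (positions: [(0, 0), (-1, 0), (-1, 1), (0, 1), (0, 2), (0, 3), (1, 3), (2, 3), (2, 2), (3, 2)])
Fold: move[8]->L => LURUURRDL (positions: [(0, 0), (-1, 0), (-1, 1), (0, 1), (0, 2), (0, 3), (1, 3), (2, 3), (2, 2), (1, 2)])

Answer: (0,0) (-1,0) (-1,1) (0,1) (0,2) (0,3) (1,3) (2,3) (2,2) (1,2)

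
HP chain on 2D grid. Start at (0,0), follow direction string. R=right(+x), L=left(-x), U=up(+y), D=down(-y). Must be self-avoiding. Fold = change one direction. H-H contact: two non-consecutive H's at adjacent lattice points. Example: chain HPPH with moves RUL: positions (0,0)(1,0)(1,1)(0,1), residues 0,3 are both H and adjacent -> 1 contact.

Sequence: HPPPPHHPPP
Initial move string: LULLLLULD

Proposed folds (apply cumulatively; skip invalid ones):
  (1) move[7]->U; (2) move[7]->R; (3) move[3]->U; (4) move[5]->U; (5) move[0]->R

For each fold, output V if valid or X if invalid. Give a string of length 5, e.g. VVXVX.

Answer: XXVVV

Derivation:
Initial: LULLLLULD -> [(0, 0), (-1, 0), (-1, 1), (-2, 1), (-3, 1), (-4, 1), (-5, 1), (-5, 2), (-6, 2), (-6, 1)]
Fold 1: move[7]->U => LULLLLUUD INVALID (collision), skipped
Fold 2: move[7]->R => LULLLLURD INVALID (collision), skipped
Fold 3: move[3]->U => LULULLULD VALID
Fold 4: move[5]->U => LULULUULD VALID
Fold 5: move[0]->R => RULULUULD VALID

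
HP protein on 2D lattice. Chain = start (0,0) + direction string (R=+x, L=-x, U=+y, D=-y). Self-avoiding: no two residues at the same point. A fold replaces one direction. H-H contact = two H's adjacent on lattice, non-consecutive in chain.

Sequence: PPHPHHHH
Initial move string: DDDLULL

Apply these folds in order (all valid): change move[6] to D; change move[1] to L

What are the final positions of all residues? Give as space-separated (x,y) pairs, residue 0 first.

Initial moves: DDDLULL
Fold: move[6]->D => DDDLULD (positions: [(0, 0), (0, -1), (0, -2), (0, -3), (-1, -3), (-1, -2), (-2, -2), (-2, -3)])
Fold: move[1]->L => DLDLULD (positions: [(0, 0), (0, -1), (-1, -1), (-1, -2), (-2, -2), (-2, -1), (-3, -1), (-3, -2)])

Answer: (0,0) (0,-1) (-1,-1) (-1,-2) (-2,-2) (-2,-1) (-3,-1) (-3,-2)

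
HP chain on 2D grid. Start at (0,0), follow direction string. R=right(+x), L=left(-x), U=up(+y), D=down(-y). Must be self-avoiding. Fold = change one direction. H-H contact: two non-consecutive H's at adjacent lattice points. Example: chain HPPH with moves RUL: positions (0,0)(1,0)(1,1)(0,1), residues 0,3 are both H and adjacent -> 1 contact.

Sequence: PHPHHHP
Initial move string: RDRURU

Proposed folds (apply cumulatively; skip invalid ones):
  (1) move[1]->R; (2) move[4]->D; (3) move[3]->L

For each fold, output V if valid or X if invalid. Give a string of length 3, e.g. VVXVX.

Answer: VXX

Derivation:
Initial: RDRURU -> [(0, 0), (1, 0), (1, -1), (2, -1), (2, 0), (3, 0), (3, 1)]
Fold 1: move[1]->R => RRRURU VALID
Fold 2: move[4]->D => RRRUDU INVALID (collision), skipped
Fold 3: move[3]->L => RRRLRU INVALID (collision), skipped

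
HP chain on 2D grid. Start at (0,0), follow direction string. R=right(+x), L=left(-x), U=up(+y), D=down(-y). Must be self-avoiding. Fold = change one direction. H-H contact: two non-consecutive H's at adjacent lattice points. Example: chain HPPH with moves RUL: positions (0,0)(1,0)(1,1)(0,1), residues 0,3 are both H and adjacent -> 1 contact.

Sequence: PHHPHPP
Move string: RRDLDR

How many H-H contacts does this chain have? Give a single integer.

Answer: 1

Derivation:
Positions: [(0, 0), (1, 0), (2, 0), (2, -1), (1, -1), (1, -2), (2, -2)]
H-H contact: residue 1 @(1,0) - residue 4 @(1, -1)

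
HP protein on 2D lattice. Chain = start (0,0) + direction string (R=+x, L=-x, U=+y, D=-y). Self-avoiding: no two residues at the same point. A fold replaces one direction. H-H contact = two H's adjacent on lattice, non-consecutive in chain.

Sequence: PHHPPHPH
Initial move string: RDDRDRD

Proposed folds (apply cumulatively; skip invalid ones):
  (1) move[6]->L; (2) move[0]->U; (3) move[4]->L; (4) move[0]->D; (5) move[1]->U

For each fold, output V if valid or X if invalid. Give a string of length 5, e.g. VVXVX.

Initial: RDDRDRD -> [(0, 0), (1, 0), (1, -1), (1, -2), (2, -2), (2, -3), (3, -3), (3, -4)]
Fold 1: move[6]->L => RDDRDRL INVALID (collision), skipped
Fold 2: move[0]->U => UDDRDRD INVALID (collision), skipped
Fold 3: move[4]->L => RDDRLRD INVALID (collision), skipped
Fold 4: move[0]->D => DDDRDRD VALID
Fold 5: move[1]->U => DUDRDRD INVALID (collision), skipped

Answer: XXXVX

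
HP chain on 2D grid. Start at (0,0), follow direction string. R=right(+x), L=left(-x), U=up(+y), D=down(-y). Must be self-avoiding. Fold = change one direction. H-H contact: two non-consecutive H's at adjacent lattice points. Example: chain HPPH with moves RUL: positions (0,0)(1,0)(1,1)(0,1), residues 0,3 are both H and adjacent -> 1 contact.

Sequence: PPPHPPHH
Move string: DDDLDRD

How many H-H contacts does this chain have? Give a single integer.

Answer: 1

Derivation:
Positions: [(0, 0), (0, -1), (0, -2), (0, -3), (-1, -3), (-1, -4), (0, -4), (0, -5)]
H-H contact: residue 3 @(0,-3) - residue 6 @(0, -4)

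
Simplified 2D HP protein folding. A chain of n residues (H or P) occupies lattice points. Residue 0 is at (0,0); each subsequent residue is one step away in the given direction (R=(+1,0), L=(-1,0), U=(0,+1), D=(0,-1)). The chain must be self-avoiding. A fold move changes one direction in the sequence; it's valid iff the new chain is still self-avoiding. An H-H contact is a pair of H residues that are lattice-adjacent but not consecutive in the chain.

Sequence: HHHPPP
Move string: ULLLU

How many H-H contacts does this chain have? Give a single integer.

Answer: 0

Derivation:
Positions: [(0, 0), (0, 1), (-1, 1), (-2, 1), (-3, 1), (-3, 2)]
No H-H contacts found.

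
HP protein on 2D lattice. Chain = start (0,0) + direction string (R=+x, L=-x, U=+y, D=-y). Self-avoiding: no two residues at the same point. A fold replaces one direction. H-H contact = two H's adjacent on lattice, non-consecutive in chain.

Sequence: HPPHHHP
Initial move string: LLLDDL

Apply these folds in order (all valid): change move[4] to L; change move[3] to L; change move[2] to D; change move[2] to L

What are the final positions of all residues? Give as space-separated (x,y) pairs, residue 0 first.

Initial moves: LLLDDL
Fold: move[4]->L => LLLDLL (positions: [(0, 0), (-1, 0), (-2, 0), (-3, 0), (-3, -1), (-4, -1), (-5, -1)])
Fold: move[3]->L => LLLLLL (positions: [(0, 0), (-1, 0), (-2, 0), (-3, 0), (-4, 0), (-5, 0), (-6, 0)])
Fold: move[2]->D => LLDLLL (positions: [(0, 0), (-1, 0), (-2, 0), (-2, -1), (-3, -1), (-4, -1), (-5, -1)])
Fold: move[2]->L => LLLLLL (positions: [(0, 0), (-1, 0), (-2, 0), (-3, 0), (-4, 0), (-5, 0), (-6, 0)])

Answer: (0,0) (-1,0) (-2,0) (-3,0) (-4,0) (-5,0) (-6,0)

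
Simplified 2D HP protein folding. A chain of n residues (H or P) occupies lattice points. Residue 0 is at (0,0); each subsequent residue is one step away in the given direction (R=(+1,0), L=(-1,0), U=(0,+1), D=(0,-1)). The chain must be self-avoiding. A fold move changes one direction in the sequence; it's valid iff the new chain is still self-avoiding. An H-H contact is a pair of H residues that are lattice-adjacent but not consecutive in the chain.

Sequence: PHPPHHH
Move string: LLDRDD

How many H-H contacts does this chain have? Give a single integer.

Positions: [(0, 0), (-1, 0), (-2, 0), (-2, -1), (-1, -1), (-1, -2), (-1, -3)]
H-H contact: residue 1 @(-1,0) - residue 4 @(-1, -1)

Answer: 1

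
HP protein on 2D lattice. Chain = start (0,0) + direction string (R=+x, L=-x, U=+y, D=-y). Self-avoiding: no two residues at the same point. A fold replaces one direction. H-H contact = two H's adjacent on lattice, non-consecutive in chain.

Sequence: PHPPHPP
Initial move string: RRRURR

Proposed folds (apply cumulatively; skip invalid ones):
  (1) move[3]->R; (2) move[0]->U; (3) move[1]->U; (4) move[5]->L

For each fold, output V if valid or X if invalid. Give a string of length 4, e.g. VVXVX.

Initial: RRRURR -> [(0, 0), (1, 0), (2, 0), (3, 0), (3, 1), (4, 1), (5, 1)]
Fold 1: move[3]->R => RRRRRR VALID
Fold 2: move[0]->U => URRRRR VALID
Fold 3: move[1]->U => UURRRR VALID
Fold 4: move[5]->L => UURRRL INVALID (collision), skipped

Answer: VVVX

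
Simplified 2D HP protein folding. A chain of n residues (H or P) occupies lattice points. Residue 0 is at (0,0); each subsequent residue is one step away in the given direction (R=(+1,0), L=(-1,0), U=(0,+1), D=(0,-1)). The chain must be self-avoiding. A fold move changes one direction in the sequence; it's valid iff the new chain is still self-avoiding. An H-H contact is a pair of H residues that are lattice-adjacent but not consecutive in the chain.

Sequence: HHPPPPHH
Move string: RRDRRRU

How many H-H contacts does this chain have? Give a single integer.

Positions: [(0, 0), (1, 0), (2, 0), (2, -1), (3, -1), (4, -1), (5, -1), (5, 0)]
No H-H contacts found.

Answer: 0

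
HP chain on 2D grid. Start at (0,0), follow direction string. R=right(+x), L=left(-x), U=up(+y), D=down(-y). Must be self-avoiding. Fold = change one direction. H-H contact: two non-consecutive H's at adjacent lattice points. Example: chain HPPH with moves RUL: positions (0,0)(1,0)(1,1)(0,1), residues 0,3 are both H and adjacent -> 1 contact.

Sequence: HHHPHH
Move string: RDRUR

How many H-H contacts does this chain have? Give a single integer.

Positions: [(0, 0), (1, 0), (1, -1), (2, -1), (2, 0), (3, 0)]
H-H contact: residue 1 @(1,0) - residue 4 @(2, 0)

Answer: 1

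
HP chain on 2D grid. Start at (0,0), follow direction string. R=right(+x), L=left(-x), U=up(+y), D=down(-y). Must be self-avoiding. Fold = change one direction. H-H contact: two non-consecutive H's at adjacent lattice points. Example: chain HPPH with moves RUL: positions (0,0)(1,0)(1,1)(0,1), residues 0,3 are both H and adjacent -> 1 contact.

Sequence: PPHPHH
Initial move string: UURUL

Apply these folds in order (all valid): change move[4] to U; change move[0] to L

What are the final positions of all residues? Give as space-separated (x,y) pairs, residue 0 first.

Answer: (0,0) (-1,0) (-1,1) (0,1) (0,2) (0,3)

Derivation:
Initial moves: UURUL
Fold: move[4]->U => UURUU (positions: [(0, 0), (0, 1), (0, 2), (1, 2), (1, 3), (1, 4)])
Fold: move[0]->L => LURUU (positions: [(0, 0), (-1, 0), (-1, 1), (0, 1), (0, 2), (0, 3)])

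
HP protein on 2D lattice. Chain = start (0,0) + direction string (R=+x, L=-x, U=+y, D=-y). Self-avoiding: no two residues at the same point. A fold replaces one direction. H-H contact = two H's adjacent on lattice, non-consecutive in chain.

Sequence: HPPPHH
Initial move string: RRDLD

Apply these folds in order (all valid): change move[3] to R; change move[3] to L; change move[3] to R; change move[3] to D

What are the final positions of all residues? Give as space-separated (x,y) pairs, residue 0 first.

Answer: (0,0) (1,0) (2,0) (2,-1) (2,-2) (2,-3)

Derivation:
Initial moves: RRDLD
Fold: move[3]->R => RRDRD (positions: [(0, 0), (1, 0), (2, 0), (2, -1), (3, -1), (3, -2)])
Fold: move[3]->L => RRDLD (positions: [(0, 0), (1, 0), (2, 0), (2, -1), (1, -1), (1, -2)])
Fold: move[3]->R => RRDRD (positions: [(0, 0), (1, 0), (2, 0), (2, -1), (3, -1), (3, -2)])
Fold: move[3]->D => RRDDD (positions: [(0, 0), (1, 0), (2, 0), (2, -1), (2, -2), (2, -3)])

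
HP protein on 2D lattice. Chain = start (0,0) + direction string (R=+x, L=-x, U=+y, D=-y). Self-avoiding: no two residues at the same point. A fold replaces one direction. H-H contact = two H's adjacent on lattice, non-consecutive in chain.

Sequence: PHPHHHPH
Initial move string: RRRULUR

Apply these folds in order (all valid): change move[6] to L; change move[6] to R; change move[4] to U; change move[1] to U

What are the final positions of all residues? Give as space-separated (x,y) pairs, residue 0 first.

Initial moves: RRRULUR
Fold: move[6]->L => RRRULUL (positions: [(0, 0), (1, 0), (2, 0), (3, 0), (3, 1), (2, 1), (2, 2), (1, 2)])
Fold: move[6]->R => RRRULUR (positions: [(0, 0), (1, 0), (2, 0), (3, 0), (3, 1), (2, 1), (2, 2), (3, 2)])
Fold: move[4]->U => RRRUUUR (positions: [(0, 0), (1, 0), (2, 0), (3, 0), (3, 1), (3, 2), (3, 3), (4, 3)])
Fold: move[1]->U => RURUUUR (positions: [(0, 0), (1, 0), (1, 1), (2, 1), (2, 2), (2, 3), (2, 4), (3, 4)])

Answer: (0,0) (1,0) (1,1) (2,1) (2,2) (2,3) (2,4) (3,4)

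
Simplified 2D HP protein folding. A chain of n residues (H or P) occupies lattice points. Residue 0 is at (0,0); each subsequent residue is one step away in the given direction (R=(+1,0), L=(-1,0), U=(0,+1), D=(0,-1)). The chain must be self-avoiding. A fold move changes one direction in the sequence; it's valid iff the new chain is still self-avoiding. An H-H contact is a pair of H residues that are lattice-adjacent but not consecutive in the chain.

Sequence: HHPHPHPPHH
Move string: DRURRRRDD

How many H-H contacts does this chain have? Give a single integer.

Answer: 1

Derivation:
Positions: [(0, 0), (0, -1), (1, -1), (1, 0), (2, 0), (3, 0), (4, 0), (5, 0), (5, -1), (5, -2)]
H-H contact: residue 0 @(0,0) - residue 3 @(1, 0)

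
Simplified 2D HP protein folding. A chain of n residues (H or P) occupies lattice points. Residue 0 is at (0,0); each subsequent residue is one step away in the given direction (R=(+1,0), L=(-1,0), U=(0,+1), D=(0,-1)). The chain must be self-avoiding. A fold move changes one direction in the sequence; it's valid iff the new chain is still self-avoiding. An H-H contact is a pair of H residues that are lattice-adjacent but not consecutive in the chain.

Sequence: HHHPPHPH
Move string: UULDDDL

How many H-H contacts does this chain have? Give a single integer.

Answer: 1

Derivation:
Positions: [(0, 0), (0, 1), (0, 2), (-1, 2), (-1, 1), (-1, 0), (-1, -1), (-2, -1)]
H-H contact: residue 0 @(0,0) - residue 5 @(-1, 0)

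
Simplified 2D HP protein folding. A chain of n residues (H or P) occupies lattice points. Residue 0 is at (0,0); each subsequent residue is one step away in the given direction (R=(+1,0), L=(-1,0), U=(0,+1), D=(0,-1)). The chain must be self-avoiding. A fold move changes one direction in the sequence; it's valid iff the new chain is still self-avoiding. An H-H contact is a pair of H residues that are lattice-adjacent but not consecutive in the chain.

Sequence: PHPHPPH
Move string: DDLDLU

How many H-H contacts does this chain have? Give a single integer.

Answer: 1

Derivation:
Positions: [(0, 0), (0, -1), (0, -2), (-1, -2), (-1, -3), (-2, -3), (-2, -2)]
H-H contact: residue 3 @(-1,-2) - residue 6 @(-2, -2)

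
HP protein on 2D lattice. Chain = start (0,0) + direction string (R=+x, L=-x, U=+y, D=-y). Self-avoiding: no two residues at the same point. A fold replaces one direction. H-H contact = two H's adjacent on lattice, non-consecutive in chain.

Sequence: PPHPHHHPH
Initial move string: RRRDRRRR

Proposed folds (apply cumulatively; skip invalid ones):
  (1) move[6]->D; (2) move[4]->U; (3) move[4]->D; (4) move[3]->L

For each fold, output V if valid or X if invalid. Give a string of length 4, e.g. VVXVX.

Initial: RRRDRRRR -> [(0, 0), (1, 0), (2, 0), (3, 0), (3, -1), (4, -1), (5, -1), (6, -1), (7, -1)]
Fold 1: move[6]->D => RRRDRRDR VALID
Fold 2: move[4]->U => RRRDURDR INVALID (collision), skipped
Fold 3: move[4]->D => RRRDDRDR VALID
Fold 4: move[3]->L => RRRLDRDR INVALID (collision), skipped

Answer: VXVX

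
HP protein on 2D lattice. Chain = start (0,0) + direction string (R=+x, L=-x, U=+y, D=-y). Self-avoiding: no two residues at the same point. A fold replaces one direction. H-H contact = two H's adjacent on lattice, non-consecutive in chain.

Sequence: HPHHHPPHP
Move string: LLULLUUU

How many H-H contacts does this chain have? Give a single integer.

Positions: [(0, 0), (-1, 0), (-2, 0), (-2, 1), (-3, 1), (-4, 1), (-4, 2), (-4, 3), (-4, 4)]
No H-H contacts found.

Answer: 0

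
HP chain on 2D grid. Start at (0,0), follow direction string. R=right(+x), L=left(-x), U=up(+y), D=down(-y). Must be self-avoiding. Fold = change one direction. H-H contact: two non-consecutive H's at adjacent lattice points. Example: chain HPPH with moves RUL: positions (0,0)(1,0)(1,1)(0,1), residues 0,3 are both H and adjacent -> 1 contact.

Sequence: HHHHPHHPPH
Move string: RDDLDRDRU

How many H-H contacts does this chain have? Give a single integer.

Answer: 2

Derivation:
Positions: [(0, 0), (1, 0), (1, -1), (1, -2), (0, -2), (0, -3), (1, -3), (1, -4), (2, -4), (2, -3)]
H-H contact: residue 3 @(1,-2) - residue 6 @(1, -3)
H-H contact: residue 6 @(1,-3) - residue 9 @(2, -3)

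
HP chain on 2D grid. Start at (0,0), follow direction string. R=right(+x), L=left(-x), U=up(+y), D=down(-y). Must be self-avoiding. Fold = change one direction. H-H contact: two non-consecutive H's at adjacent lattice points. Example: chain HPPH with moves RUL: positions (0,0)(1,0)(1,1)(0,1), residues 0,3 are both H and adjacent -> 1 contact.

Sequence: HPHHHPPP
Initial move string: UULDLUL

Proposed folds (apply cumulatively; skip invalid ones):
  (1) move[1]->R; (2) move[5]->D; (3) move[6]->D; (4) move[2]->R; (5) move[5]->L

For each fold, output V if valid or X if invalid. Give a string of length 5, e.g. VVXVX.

Initial: UULDLUL -> [(0, 0), (0, 1), (0, 2), (-1, 2), (-1, 1), (-2, 1), (-2, 2), (-3, 2)]
Fold 1: move[1]->R => URLDLUL INVALID (collision), skipped
Fold 2: move[5]->D => UULDLDL VALID
Fold 3: move[6]->D => UULDLDD VALID
Fold 4: move[2]->R => UURDLDD INVALID (collision), skipped
Fold 5: move[5]->L => UULDLLD VALID

Answer: XVVXV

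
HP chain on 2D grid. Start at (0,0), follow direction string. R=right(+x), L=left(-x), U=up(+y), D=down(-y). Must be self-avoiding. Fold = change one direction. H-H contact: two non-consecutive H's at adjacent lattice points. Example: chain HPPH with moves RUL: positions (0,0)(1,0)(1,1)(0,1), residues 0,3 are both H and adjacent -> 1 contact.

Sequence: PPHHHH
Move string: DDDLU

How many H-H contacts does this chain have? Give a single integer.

Positions: [(0, 0), (0, -1), (0, -2), (0, -3), (-1, -3), (-1, -2)]
H-H contact: residue 2 @(0,-2) - residue 5 @(-1, -2)

Answer: 1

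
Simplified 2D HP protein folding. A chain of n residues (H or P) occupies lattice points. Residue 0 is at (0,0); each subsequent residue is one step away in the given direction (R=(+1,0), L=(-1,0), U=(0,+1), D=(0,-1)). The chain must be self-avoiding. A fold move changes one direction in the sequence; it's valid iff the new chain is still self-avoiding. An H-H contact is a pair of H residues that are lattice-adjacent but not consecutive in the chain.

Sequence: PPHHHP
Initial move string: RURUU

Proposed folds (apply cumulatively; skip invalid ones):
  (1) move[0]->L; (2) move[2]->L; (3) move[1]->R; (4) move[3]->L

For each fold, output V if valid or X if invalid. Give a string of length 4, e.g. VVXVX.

Initial: RURUU -> [(0, 0), (1, 0), (1, 1), (2, 1), (2, 2), (2, 3)]
Fold 1: move[0]->L => LURUU VALID
Fold 2: move[2]->L => LULUU VALID
Fold 3: move[1]->R => LRLUU INVALID (collision), skipped
Fold 4: move[3]->L => LULLU VALID

Answer: VVXV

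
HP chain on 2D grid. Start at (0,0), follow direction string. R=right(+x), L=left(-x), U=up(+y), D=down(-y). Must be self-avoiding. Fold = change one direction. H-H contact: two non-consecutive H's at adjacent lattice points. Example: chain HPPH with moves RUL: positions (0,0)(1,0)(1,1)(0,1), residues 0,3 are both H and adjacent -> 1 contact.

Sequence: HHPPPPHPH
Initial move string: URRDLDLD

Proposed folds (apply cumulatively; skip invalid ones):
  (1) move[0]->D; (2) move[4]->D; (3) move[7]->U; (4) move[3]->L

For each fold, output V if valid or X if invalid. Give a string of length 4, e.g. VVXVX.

Initial: URRDLDLD -> [(0, 0), (0, 1), (1, 1), (2, 1), (2, 0), (1, 0), (1, -1), (0, -1), (0, -2)]
Fold 1: move[0]->D => DRRDLDLD VALID
Fold 2: move[4]->D => DRRDDDLD VALID
Fold 3: move[7]->U => DRRDDDLU VALID
Fold 4: move[3]->L => DRRLDDLU INVALID (collision), skipped

Answer: VVVX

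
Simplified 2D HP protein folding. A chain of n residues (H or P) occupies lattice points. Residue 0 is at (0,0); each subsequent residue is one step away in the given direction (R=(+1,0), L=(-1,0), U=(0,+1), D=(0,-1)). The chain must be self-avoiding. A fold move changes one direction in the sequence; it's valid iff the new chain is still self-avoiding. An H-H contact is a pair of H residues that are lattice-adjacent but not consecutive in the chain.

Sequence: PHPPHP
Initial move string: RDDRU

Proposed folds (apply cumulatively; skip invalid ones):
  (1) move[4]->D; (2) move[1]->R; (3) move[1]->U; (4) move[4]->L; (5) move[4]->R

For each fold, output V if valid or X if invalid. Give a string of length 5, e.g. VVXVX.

Initial: RDDRU -> [(0, 0), (1, 0), (1, -1), (1, -2), (2, -2), (2, -1)]
Fold 1: move[4]->D => RDDRD VALID
Fold 2: move[1]->R => RRDRD VALID
Fold 3: move[1]->U => RUDRD INVALID (collision), skipped
Fold 4: move[4]->L => RRDRL INVALID (collision), skipped
Fold 5: move[4]->R => RRDRR VALID

Answer: VVXXV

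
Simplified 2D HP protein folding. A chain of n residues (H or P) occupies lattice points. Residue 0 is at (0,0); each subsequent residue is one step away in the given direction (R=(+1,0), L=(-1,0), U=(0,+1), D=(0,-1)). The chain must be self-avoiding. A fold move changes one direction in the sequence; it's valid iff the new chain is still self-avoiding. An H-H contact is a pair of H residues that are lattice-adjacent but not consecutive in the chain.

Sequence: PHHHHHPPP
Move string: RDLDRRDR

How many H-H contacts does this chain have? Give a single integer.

Positions: [(0, 0), (1, 0), (1, -1), (0, -1), (0, -2), (1, -2), (2, -2), (2, -3), (3, -3)]
H-H contact: residue 2 @(1,-1) - residue 5 @(1, -2)

Answer: 1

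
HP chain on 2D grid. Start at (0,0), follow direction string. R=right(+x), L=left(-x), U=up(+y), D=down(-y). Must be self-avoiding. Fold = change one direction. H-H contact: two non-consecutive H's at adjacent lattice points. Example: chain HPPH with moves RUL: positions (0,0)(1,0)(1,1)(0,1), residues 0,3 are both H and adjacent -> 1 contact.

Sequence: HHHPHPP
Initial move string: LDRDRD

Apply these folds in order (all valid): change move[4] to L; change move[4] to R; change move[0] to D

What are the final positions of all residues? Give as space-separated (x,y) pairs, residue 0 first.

Initial moves: LDRDRD
Fold: move[4]->L => LDRDLD (positions: [(0, 0), (-1, 0), (-1, -1), (0, -1), (0, -2), (-1, -2), (-1, -3)])
Fold: move[4]->R => LDRDRD (positions: [(0, 0), (-1, 0), (-1, -1), (0, -1), (0, -2), (1, -2), (1, -3)])
Fold: move[0]->D => DDRDRD (positions: [(0, 0), (0, -1), (0, -2), (1, -2), (1, -3), (2, -3), (2, -4)])

Answer: (0,0) (0,-1) (0,-2) (1,-2) (1,-3) (2,-3) (2,-4)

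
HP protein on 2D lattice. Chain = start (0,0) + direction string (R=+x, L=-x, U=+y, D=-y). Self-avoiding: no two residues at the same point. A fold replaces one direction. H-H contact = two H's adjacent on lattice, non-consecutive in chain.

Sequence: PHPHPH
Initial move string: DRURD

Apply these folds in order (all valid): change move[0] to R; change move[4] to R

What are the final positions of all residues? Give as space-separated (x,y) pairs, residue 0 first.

Answer: (0,0) (1,0) (2,0) (2,1) (3,1) (4,1)

Derivation:
Initial moves: DRURD
Fold: move[0]->R => RRURD (positions: [(0, 0), (1, 0), (2, 0), (2, 1), (3, 1), (3, 0)])
Fold: move[4]->R => RRURR (positions: [(0, 0), (1, 0), (2, 0), (2, 1), (3, 1), (4, 1)])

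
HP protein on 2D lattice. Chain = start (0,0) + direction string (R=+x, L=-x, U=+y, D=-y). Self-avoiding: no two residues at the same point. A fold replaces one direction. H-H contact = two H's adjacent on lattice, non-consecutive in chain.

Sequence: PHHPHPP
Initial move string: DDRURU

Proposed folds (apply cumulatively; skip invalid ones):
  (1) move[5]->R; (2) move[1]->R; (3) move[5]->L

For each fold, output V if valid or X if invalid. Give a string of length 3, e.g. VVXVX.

Answer: VVX

Derivation:
Initial: DDRURU -> [(0, 0), (0, -1), (0, -2), (1, -2), (1, -1), (2, -1), (2, 0)]
Fold 1: move[5]->R => DDRURR VALID
Fold 2: move[1]->R => DRRURR VALID
Fold 3: move[5]->L => DRRURL INVALID (collision), skipped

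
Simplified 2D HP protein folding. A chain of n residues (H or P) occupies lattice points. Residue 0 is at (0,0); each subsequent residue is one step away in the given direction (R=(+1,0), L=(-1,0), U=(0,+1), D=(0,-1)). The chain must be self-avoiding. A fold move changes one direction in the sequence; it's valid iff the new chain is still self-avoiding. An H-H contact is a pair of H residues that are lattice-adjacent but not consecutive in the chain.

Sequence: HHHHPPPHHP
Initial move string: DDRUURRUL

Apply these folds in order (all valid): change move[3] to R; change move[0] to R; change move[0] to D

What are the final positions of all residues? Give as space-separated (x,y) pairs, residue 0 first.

Answer: (0,0) (0,-1) (0,-2) (1,-2) (2,-2) (2,-1) (3,-1) (4,-1) (4,0) (3,0)

Derivation:
Initial moves: DDRUURRUL
Fold: move[3]->R => DDRRURRUL (positions: [(0, 0), (0, -1), (0, -2), (1, -2), (2, -2), (2, -1), (3, -1), (4, -1), (4, 0), (3, 0)])
Fold: move[0]->R => RDRRURRUL (positions: [(0, 0), (1, 0), (1, -1), (2, -1), (3, -1), (3, 0), (4, 0), (5, 0), (5, 1), (4, 1)])
Fold: move[0]->D => DDRRURRUL (positions: [(0, 0), (0, -1), (0, -2), (1, -2), (2, -2), (2, -1), (3, -1), (4, -1), (4, 0), (3, 0)])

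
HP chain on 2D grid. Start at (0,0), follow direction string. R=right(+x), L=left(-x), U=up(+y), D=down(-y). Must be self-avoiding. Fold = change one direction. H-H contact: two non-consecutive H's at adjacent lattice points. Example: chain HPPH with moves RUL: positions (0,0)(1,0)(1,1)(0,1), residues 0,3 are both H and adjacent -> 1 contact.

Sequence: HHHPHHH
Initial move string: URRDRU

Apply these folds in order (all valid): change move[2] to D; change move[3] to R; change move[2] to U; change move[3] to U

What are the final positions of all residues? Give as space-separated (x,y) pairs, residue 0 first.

Initial moves: URRDRU
Fold: move[2]->D => URDDRU (positions: [(0, 0), (0, 1), (1, 1), (1, 0), (1, -1), (2, -1), (2, 0)])
Fold: move[3]->R => URDRRU (positions: [(0, 0), (0, 1), (1, 1), (1, 0), (2, 0), (3, 0), (3, 1)])
Fold: move[2]->U => URURRU (positions: [(0, 0), (0, 1), (1, 1), (1, 2), (2, 2), (3, 2), (3, 3)])
Fold: move[3]->U => URUURU (positions: [(0, 0), (0, 1), (1, 1), (1, 2), (1, 3), (2, 3), (2, 4)])

Answer: (0,0) (0,1) (1,1) (1,2) (1,3) (2,3) (2,4)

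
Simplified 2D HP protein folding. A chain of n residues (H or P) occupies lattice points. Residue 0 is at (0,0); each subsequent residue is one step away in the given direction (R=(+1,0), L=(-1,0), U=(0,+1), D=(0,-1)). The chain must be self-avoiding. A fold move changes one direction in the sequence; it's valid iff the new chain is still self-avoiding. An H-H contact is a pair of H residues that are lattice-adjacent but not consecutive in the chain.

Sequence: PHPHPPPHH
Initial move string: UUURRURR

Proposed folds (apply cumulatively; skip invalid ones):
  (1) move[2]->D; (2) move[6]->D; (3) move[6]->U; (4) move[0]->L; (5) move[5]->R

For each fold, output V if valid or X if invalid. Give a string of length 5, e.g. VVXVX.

Answer: XXVVV

Derivation:
Initial: UUURRURR -> [(0, 0), (0, 1), (0, 2), (0, 3), (1, 3), (2, 3), (2, 4), (3, 4), (4, 4)]
Fold 1: move[2]->D => UUDRRURR INVALID (collision), skipped
Fold 2: move[6]->D => UUURRUDR INVALID (collision), skipped
Fold 3: move[6]->U => UUURRUUR VALID
Fold 4: move[0]->L => LUURRUUR VALID
Fold 5: move[5]->R => LUURRRUR VALID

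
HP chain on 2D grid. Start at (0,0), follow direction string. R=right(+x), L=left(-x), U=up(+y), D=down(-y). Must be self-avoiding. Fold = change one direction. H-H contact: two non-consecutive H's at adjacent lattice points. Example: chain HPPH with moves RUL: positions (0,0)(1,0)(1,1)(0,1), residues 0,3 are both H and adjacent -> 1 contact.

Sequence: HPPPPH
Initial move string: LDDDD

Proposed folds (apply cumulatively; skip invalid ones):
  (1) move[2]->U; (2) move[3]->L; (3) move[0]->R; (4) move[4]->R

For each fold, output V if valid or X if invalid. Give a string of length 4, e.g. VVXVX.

Answer: XVVX

Derivation:
Initial: LDDDD -> [(0, 0), (-1, 0), (-1, -1), (-1, -2), (-1, -3), (-1, -4)]
Fold 1: move[2]->U => LDUDD INVALID (collision), skipped
Fold 2: move[3]->L => LDDLD VALID
Fold 3: move[0]->R => RDDLD VALID
Fold 4: move[4]->R => RDDLR INVALID (collision), skipped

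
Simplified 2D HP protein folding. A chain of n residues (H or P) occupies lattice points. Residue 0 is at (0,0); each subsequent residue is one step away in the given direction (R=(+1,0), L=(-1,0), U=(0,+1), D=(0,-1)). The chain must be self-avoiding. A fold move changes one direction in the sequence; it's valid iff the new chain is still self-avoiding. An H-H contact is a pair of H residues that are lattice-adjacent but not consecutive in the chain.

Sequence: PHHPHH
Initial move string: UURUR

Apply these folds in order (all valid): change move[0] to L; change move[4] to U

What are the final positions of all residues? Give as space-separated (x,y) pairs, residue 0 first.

Answer: (0,0) (-1,0) (-1,1) (0,1) (0,2) (0,3)

Derivation:
Initial moves: UURUR
Fold: move[0]->L => LURUR (positions: [(0, 0), (-1, 0), (-1, 1), (0, 1), (0, 2), (1, 2)])
Fold: move[4]->U => LURUU (positions: [(0, 0), (-1, 0), (-1, 1), (0, 1), (0, 2), (0, 3)])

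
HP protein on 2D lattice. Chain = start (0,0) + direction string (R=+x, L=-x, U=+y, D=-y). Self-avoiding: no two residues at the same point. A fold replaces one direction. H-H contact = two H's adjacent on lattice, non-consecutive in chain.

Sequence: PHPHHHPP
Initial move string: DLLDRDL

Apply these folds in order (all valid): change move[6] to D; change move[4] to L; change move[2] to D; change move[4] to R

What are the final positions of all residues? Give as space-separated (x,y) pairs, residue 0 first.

Initial moves: DLLDRDL
Fold: move[6]->D => DLLDRDD (positions: [(0, 0), (0, -1), (-1, -1), (-2, -1), (-2, -2), (-1, -2), (-1, -3), (-1, -4)])
Fold: move[4]->L => DLLDLDD (positions: [(0, 0), (0, -1), (-1, -1), (-2, -1), (-2, -2), (-3, -2), (-3, -3), (-3, -4)])
Fold: move[2]->D => DLDDLDD (positions: [(0, 0), (0, -1), (-1, -1), (-1, -2), (-1, -3), (-2, -3), (-2, -4), (-2, -5)])
Fold: move[4]->R => DLDDRDD (positions: [(0, 0), (0, -1), (-1, -1), (-1, -2), (-1, -3), (0, -3), (0, -4), (0, -5)])

Answer: (0,0) (0,-1) (-1,-1) (-1,-2) (-1,-3) (0,-3) (0,-4) (0,-5)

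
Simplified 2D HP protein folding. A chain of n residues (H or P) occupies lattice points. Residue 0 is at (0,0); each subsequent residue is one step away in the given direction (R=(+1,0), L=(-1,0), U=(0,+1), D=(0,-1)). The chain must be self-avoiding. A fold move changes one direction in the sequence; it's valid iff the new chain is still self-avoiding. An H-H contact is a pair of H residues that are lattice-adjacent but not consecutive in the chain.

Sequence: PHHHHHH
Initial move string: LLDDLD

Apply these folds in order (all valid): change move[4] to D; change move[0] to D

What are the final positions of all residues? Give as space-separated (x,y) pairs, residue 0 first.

Initial moves: LLDDLD
Fold: move[4]->D => LLDDDD (positions: [(0, 0), (-1, 0), (-2, 0), (-2, -1), (-2, -2), (-2, -3), (-2, -4)])
Fold: move[0]->D => DLDDDD (positions: [(0, 0), (0, -1), (-1, -1), (-1, -2), (-1, -3), (-1, -4), (-1, -5)])

Answer: (0,0) (0,-1) (-1,-1) (-1,-2) (-1,-3) (-1,-4) (-1,-5)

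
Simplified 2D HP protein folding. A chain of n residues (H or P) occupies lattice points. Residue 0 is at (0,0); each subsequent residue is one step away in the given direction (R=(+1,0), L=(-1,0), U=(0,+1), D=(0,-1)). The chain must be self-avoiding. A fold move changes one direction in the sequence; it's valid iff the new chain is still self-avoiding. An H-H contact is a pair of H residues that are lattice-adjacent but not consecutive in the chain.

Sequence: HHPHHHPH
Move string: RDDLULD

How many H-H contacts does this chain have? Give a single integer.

Answer: 2

Derivation:
Positions: [(0, 0), (1, 0), (1, -1), (1, -2), (0, -2), (0, -1), (-1, -1), (-1, -2)]
H-H contact: residue 0 @(0,0) - residue 5 @(0, -1)
H-H contact: residue 4 @(0,-2) - residue 7 @(-1, -2)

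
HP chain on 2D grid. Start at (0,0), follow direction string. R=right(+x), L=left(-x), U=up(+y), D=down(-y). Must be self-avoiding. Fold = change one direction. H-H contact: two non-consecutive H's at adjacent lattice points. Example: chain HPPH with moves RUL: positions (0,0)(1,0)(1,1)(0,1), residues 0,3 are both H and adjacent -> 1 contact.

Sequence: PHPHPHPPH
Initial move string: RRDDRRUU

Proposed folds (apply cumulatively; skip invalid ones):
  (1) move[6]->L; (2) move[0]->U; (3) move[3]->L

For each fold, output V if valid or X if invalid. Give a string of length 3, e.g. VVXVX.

Initial: RRDDRRUU -> [(0, 0), (1, 0), (2, 0), (2, -1), (2, -2), (3, -2), (4, -2), (4, -1), (4, 0)]
Fold 1: move[6]->L => RRDDRRLU INVALID (collision), skipped
Fold 2: move[0]->U => URDDRRUU VALID
Fold 3: move[3]->L => URDLRRUU INVALID (collision), skipped

Answer: XVX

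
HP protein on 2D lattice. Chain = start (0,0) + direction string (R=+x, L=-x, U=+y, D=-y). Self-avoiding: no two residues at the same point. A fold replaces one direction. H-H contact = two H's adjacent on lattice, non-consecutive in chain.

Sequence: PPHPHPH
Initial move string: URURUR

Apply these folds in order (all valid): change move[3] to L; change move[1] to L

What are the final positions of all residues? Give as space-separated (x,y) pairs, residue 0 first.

Initial moves: URURUR
Fold: move[3]->L => URULUR (positions: [(0, 0), (0, 1), (1, 1), (1, 2), (0, 2), (0, 3), (1, 3)])
Fold: move[1]->L => ULULUR (positions: [(0, 0), (0, 1), (-1, 1), (-1, 2), (-2, 2), (-2, 3), (-1, 3)])

Answer: (0,0) (0,1) (-1,1) (-1,2) (-2,2) (-2,3) (-1,3)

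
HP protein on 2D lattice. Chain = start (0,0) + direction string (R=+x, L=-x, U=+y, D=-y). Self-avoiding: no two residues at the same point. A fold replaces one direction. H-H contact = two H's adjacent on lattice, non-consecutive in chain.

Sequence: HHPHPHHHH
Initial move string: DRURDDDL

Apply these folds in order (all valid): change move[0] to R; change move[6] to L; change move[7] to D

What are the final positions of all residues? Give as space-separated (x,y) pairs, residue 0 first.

Initial moves: DRURDDDL
Fold: move[0]->R => RRURDDDL (positions: [(0, 0), (1, 0), (2, 0), (2, 1), (3, 1), (3, 0), (3, -1), (3, -2), (2, -2)])
Fold: move[6]->L => RRURDDLL (positions: [(0, 0), (1, 0), (2, 0), (2, 1), (3, 1), (3, 0), (3, -1), (2, -1), (1, -1)])
Fold: move[7]->D => RRURDDLD (positions: [(0, 0), (1, 0), (2, 0), (2, 1), (3, 1), (3, 0), (3, -1), (2, -1), (2, -2)])

Answer: (0,0) (1,0) (2,0) (2,1) (3,1) (3,0) (3,-1) (2,-1) (2,-2)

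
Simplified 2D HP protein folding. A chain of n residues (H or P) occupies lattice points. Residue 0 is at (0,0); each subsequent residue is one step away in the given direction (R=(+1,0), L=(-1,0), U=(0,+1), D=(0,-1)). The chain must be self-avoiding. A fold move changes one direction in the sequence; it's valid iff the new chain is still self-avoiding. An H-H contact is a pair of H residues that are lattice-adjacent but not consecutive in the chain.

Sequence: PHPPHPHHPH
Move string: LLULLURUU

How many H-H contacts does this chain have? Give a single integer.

Answer: 1

Derivation:
Positions: [(0, 0), (-1, 0), (-2, 0), (-2, 1), (-3, 1), (-4, 1), (-4, 2), (-3, 2), (-3, 3), (-3, 4)]
H-H contact: residue 4 @(-3,1) - residue 7 @(-3, 2)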